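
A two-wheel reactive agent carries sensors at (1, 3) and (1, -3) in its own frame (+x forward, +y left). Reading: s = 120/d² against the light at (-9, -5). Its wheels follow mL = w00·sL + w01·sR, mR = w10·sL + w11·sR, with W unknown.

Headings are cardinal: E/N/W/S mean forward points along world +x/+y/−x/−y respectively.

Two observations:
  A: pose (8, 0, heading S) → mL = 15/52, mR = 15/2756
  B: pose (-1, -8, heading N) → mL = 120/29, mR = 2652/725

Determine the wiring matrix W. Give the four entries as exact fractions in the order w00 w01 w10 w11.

1 0 1 -1/2

obs A: pose=(8,0,S) → sL=15/52, sR=30/53, mL=15/52, mR=15/2756
obs B: pose=(-1,-8,N) → sL=120/29, sR=24/25, mL=120/29, mR=2652/725
sensor matrix S = [[15/52, 30/53], [120/29, 24/25]]; det S = -206334/99905
solve [mL_A; mL_B] = S·[w00; w01] and [mR_A; mR_B] = S·[w10; w11]:
  w00 = 1, w01 = 0, w10 = 1, w11 = -1/2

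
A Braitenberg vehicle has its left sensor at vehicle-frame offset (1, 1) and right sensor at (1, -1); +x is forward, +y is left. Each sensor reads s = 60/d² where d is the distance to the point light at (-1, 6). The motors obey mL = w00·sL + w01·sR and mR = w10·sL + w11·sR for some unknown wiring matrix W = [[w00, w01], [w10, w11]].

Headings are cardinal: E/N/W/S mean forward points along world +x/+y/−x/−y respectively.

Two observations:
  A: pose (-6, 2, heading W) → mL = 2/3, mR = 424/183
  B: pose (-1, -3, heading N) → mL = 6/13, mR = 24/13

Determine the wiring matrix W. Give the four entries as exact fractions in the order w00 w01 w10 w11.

obs A: pose=(-6,2,W) → sL=60/61, sR=4/3, mL=2/3, mR=424/183
obs B: pose=(-1,-3,N) → sL=12/13, sR=12/13, mL=6/13, mR=24/13
sensor matrix S = [[60/61, 4/3], [12/13, 12/13]]; det S = -256/793
solve [mL_A; mL_B] = S·[w00; w01] and [mR_A; mR_B] = S·[w10; w11]:
  w00 = 0, w01 = 1/2, w10 = 1, w11 = 1

0 1/2 1 1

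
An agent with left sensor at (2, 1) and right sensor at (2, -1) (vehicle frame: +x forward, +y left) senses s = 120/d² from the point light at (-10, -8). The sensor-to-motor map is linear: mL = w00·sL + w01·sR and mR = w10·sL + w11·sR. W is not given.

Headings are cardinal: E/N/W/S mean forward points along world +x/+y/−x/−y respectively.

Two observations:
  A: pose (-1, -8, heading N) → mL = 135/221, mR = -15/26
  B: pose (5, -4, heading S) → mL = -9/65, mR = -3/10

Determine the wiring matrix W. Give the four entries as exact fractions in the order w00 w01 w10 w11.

1 -1 0 -1/2

obs A: pose=(-1,-8,N) → sL=30/17, sR=15/13, mL=135/221, mR=-15/26
obs B: pose=(5,-4,S) → sL=6/13, sR=3/5, mL=-9/65, mR=-3/10
sensor matrix S = [[30/17, 15/13], [6/13, 3/5]]; det S = 1512/2873
solve [mL_A; mL_B] = S·[w00; w01] and [mR_A; mR_B] = S·[w10; w11]:
  w00 = 1, w01 = -1, w10 = 0, w11 = -1/2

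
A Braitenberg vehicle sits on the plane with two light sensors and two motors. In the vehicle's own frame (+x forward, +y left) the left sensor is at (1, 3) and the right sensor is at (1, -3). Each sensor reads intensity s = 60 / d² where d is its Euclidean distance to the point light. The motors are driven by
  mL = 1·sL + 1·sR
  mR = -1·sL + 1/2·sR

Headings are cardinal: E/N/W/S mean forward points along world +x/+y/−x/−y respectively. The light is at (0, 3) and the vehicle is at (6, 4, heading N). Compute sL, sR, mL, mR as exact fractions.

60/13 12/17 1176/221 -942/221

left sensor world pos  = (3, 5); dL² = 13
right sensor world pos = (9, 5); dR² = 85
sL = 60/13 = 60/13
sR = 60/85 = 12/17
mL = 1·sL + 1·sR = 1176/221
mR = -1·sL + 1/2·sR = -942/221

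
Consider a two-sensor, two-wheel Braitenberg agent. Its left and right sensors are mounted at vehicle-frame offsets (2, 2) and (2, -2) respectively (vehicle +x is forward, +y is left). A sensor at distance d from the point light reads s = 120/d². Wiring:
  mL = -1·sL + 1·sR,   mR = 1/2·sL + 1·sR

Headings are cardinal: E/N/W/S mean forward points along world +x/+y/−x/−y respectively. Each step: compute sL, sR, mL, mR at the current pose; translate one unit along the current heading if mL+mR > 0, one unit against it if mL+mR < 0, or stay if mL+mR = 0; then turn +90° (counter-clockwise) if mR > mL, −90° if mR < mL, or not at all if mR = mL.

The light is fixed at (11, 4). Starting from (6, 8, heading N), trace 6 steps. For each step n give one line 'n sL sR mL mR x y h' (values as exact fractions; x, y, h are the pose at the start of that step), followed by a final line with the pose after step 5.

0 24/17 8/3 64/51 172/51 6 8 N
1 60/29 60/49 -1200/1421 3210/1421 6 9 W
2 24/5 120/73 -1152/365 1476/365 5 9 S
3 30/13 6 48/13 93/13 5 8 E
4 24/17 8/3 64/51 172/51 6 8 N
5 60/29 60/49 -1200/1421 3210/1421 6 9 W
final 5 9 S

n=0: pose=(6,8,N); sL=24/17, sR=8/3; mL=64/51, mR=172/51; mL+mR=236/51 → advance +1; mR−mL=36/17 → turn +1·90°
n=1: pose=(6,9,W); sL=60/29, sR=60/49; mL=-1200/1421, mR=3210/1421; mL+mR=2010/1421 → advance +1; mR−mL=90/29 → turn +1·90°
n=2: pose=(5,9,S); sL=24/5, sR=120/73; mL=-1152/365, mR=1476/365; mL+mR=324/365 → advance +1; mR−mL=36/5 → turn +1·90°
n=3: pose=(5,8,E); sL=30/13, sR=6; mL=48/13, mR=93/13; mL+mR=141/13 → advance +1; mR−mL=45/13 → turn +1·90°
n=4: pose=(6,8,N); sL=24/17, sR=8/3; mL=64/51, mR=172/51; mL+mR=236/51 → advance +1; mR−mL=36/17 → turn +1·90°
n=5: pose=(6,9,W); sL=60/29, sR=60/49; mL=-1200/1421, mR=3210/1421; mL+mR=2010/1421 → advance +1; mR−mL=90/29 → turn +1·90°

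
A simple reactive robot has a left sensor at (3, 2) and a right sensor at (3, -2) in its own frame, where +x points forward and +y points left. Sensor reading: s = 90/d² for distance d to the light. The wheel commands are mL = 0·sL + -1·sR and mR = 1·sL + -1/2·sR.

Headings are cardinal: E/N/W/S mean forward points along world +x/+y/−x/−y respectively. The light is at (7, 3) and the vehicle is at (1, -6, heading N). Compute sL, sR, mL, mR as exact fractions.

left sensor world pos  = (-1, -3); dL² = 100
right sensor world pos = (3, -3); dR² = 52
sL = 90/100 = 9/10
sR = 90/52 = 45/26
mL = 0·sL + -1·sR = -45/26
mR = 1·sL + -1/2·sR = 9/260

9/10 45/26 -45/26 9/260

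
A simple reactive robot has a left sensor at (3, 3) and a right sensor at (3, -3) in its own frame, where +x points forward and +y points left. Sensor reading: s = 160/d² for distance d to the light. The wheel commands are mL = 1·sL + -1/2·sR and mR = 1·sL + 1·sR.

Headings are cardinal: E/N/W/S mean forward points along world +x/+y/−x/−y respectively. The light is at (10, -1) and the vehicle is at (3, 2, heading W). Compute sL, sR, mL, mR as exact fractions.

8/5 20/17 86/85 236/85

left sensor world pos  = (0, -1); dL² = 100
right sensor world pos = (0, 5); dR² = 136
sL = 160/100 = 8/5
sR = 160/136 = 20/17
mL = 1·sL + -1/2·sR = 86/85
mR = 1·sL + 1·sR = 236/85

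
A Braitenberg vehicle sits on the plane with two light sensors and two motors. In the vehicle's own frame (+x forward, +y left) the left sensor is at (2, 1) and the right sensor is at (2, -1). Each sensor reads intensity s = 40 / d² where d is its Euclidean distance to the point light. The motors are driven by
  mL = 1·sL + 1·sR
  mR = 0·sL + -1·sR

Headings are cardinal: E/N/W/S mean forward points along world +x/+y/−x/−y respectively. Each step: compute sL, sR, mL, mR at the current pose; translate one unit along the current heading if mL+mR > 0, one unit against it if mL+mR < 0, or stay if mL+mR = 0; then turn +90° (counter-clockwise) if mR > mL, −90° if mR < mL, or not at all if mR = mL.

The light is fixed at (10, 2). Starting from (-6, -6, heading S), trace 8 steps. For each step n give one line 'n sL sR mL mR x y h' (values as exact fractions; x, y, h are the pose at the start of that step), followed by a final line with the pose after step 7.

n=0: pose=(-6,-6,S); sL=8/65, sR=40/389; mL=5712/25285, mR=-40/389; mL+mR=8/65 → advance +1; mR−mL=-8312/25285 → turn -1·90°
n=1: pose=(-6,-7,W); sL=5/53, sR=10/97; mL=1015/5141, mR=-10/97; mL+mR=5/53 → advance +1; mR−mL=-1545/5141 → turn -1·90°
n=2: pose=(-7,-7,N); sL=40/373, sR=8/61; mL=5424/22753, mR=-8/61; mL+mR=40/373 → advance +1; mR−mL=-8408/22753 → turn -1·90°
n=3: pose=(-7,-6,E); sL=20/137, sR=20/153; mL=5800/20961, mR=-20/153; mL+mR=20/137 → advance +1; mR−mL=-8540/20961 → turn -1·90°
n=4: pose=(-6,-6,S); sL=8/65, sR=40/389; mL=5712/25285, mR=-40/389; mL+mR=8/65 → advance +1; mR−mL=-8312/25285 → turn -1·90°
n=5: pose=(-6,-7,W); sL=5/53, sR=10/97; mL=1015/5141, mR=-10/97; mL+mR=5/53 → advance +1; mR−mL=-1545/5141 → turn -1·90°
n=6: pose=(-7,-7,N); sL=40/373, sR=8/61; mL=5424/22753, mR=-8/61; mL+mR=40/373 → advance +1; mR−mL=-8408/22753 → turn -1·90°
n=7: pose=(-7,-6,E); sL=20/137, sR=20/153; mL=5800/20961, mR=-20/153; mL+mR=20/137 → advance +1; mR−mL=-8540/20961 → turn -1·90°

0 8/65 40/389 5712/25285 -40/389 -6 -6 S
1 5/53 10/97 1015/5141 -10/97 -6 -7 W
2 40/373 8/61 5424/22753 -8/61 -7 -7 N
3 20/137 20/153 5800/20961 -20/153 -7 -6 E
4 8/65 40/389 5712/25285 -40/389 -6 -6 S
5 5/53 10/97 1015/5141 -10/97 -6 -7 W
6 40/373 8/61 5424/22753 -8/61 -7 -7 N
7 20/137 20/153 5800/20961 -20/153 -7 -6 E
final -6 -6 S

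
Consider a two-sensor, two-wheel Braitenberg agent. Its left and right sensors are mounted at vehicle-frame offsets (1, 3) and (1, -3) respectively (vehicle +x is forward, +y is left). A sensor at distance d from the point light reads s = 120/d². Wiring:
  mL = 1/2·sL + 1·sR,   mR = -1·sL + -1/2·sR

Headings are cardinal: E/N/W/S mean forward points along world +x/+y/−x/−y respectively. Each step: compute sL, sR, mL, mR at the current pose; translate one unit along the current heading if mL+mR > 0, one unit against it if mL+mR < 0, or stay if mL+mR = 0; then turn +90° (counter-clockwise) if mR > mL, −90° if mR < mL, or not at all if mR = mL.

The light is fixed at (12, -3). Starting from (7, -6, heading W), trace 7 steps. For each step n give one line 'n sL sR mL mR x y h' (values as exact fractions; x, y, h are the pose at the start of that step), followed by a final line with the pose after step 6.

n=0: pose=(7,-6,W); sL=5/3, sR=10/3; mL=25/6, mR=-10/3; mL+mR=5/6 → advance +1; mR−mL=-15/2 → turn -1·90°
n=1: pose=(6,-6,N); sL=24/17, sR=120/13; mL=2196/221, mR=-1332/221; mL+mR=864/221 → advance +1; mR−mL=-3528/221 → turn -1·90°
n=2: pose=(6,-5,E); sL=60/13, sR=12/5; mL=306/65, mR=-378/65; mL+mR=-72/65 → advance -1; mR−mL=-684/65 → turn -1·90°
n=3: pose=(5,-5,S); sL=24/5, sR=120/109; mL=1908/545, mR=-2916/545; mL+mR=-1008/545 → advance -1; mR−mL=-4824/545 → turn -1·90°
n=4: pose=(5,-4,W); sL=3/2, sR=30/17; mL=171/68, mR=-81/34; mL+mR=9/68 → advance +1; mR−mL=-333/68 → turn -1·90°
n=5: pose=(4,-4,N); sL=120/121, sR=24/5; mL=3204/605, mR=-2052/605; mL+mR=1152/605 → advance +1; mR−mL=-5256/605 → turn -1·90°
n=6: pose=(4,-3,E); sL=60/29, sR=60/29; mL=90/29, mR=-90/29; mL+mR=0 → advance +0; mR−mL=-180/29 → turn -1·90°

0 5/3 10/3 25/6 -10/3 7 -6 W
1 24/17 120/13 2196/221 -1332/221 6 -6 N
2 60/13 12/5 306/65 -378/65 6 -5 E
3 24/5 120/109 1908/545 -2916/545 5 -5 S
4 3/2 30/17 171/68 -81/34 5 -4 W
5 120/121 24/5 3204/605 -2052/605 4 -4 N
6 60/29 60/29 90/29 -90/29 4 -3 E
final 4 -3 S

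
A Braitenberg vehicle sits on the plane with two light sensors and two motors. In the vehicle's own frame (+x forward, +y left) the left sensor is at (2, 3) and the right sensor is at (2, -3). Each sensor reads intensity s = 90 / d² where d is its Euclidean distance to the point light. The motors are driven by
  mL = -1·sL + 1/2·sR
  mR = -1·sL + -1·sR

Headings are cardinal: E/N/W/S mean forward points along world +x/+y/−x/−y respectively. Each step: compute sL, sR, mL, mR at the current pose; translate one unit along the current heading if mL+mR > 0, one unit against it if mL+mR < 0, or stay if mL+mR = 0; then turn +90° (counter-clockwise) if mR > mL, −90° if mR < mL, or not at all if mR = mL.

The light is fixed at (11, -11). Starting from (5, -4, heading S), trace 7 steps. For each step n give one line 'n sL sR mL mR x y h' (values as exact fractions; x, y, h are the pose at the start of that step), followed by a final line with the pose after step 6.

0 45/17 45/53 -4005/1802 -3150/901 5 -4 S
1 90/89 18/37 -2529/3293 -4932/3293 5 -3 W
2 45/82 45/52 -495/4264 -3015/2132 6 -3 N
3 90/109 18/5 531/545 -2412/545 6 -4 E
4 45/17 45/53 -4005/1802 -3150/901 5 -4 S
5 90/89 18/37 -2529/3293 -4932/3293 5 -3 W
6 45/82 45/52 -495/4264 -3015/2132 6 -3 N
final 6 -4 E

n=0: pose=(5,-4,S); sL=45/17, sR=45/53; mL=-4005/1802, mR=-3150/901; mL+mR=-10305/1802 → advance -1; mR−mL=-135/106 → turn -1·90°
n=1: pose=(5,-3,W); sL=90/89, sR=18/37; mL=-2529/3293, mR=-4932/3293; mL+mR=-7461/3293 → advance -1; mR−mL=-27/37 → turn -1·90°
n=2: pose=(6,-3,N); sL=45/82, sR=45/52; mL=-495/4264, mR=-3015/2132; mL+mR=-6525/4264 → advance -1; mR−mL=-135/104 → turn -1·90°
n=3: pose=(6,-4,E); sL=90/109, sR=18/5; mL=531/545, mR=-2412/545; mL+mR=-1881/545 → advance -1; mR−mL=-27/5 → turn -1·90°
n=4: pose=(5,-4,S); sL=45/17, sR=45/53; mL=-4005/1802, mR=-3150/901; mL+mR=-10305/1802 → advance -1; mR−mL=-135/106 → turn -1·90°
n=5: pose=(5,-3,W); sL=90/89, sR=18/37; mL=-2529/3293, mR=-4932/3293; mL+mR=-7461/3293 → advance -1; mR−mL=-27/37 → turn -1·90°
n=6: pose=(6,-3,N); sL=45/82, sR=45/52; mL=-495/4264, mR=-3015/2132; mL+mR=-6525/4264 → advance -1; mR−mL=-135/104 → turn -1·90°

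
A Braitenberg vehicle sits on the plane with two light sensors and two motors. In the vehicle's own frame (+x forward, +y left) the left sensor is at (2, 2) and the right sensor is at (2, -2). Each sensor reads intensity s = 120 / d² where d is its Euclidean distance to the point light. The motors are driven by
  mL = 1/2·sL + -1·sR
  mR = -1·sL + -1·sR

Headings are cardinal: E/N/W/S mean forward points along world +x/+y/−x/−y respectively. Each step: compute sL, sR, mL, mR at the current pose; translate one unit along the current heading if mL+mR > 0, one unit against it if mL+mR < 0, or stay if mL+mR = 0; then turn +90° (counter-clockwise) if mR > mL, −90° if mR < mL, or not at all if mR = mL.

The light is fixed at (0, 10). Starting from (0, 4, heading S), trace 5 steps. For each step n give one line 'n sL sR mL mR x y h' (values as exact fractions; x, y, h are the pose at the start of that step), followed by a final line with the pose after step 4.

n=0: pose=(0,4,S); sL=30/17, sR=30/17; mL=-15/17, mR=-60/17; mL+mR=-75/17 → advance -1; mR−mL=-45/17 → turn -1·90°
n=1: pose=(0,5,W); sL=120/53, sR=120/13; mL=-5580/689, mR=-7920/689; mL+mR=-13500/689 → advance -1; mR−mL=-180/53 → turn -1·90°
n=2: pose=(1,5,N); sL=12, sR=20/3; mL=-2/3, mR=-56/3; mL+mR=-58/3 → advance -1; mR−mL=-18 → turn -1·90°
n=3: pose=(1,4,E); sL=24/5, sR=120/73; mL=276/365, mR=-2352/365; mL+mR=-2076/365 → advance -1; mR−mL=-36/5 → turn -1·90°
n=4: pose=(0,4,S); sL=30/17, sR=30/17; mL=-15/17, mR=-60/17; mL+mR=-75/17 → advance -1; mR−mL=-45/17 → turn -1·90°

0 30/17 30/17 -15/17 -60/17 0 4 S
1 120/53 120/13 -5580/689 -7920/689 0 5 W
2 12 20/3 -2/3 -56/3 1 5 N
3 24/5 120/73 276/365 -2352/365 1 4 E
4 30/17 30/17 -15/17 -60/17 0 4 S
final 0 5 W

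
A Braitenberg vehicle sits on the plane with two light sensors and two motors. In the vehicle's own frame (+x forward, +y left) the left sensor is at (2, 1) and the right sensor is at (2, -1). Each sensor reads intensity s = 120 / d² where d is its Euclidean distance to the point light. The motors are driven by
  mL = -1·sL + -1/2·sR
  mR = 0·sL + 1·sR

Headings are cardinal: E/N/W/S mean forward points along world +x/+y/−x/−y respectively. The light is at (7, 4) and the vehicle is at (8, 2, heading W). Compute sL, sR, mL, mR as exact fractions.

left sensor world pos  = (6, 1); dL² = 10
right sensor world pos = (6, 3); dR² = 2
sL = 120/10 = 12
sR = 120/2 = 60
mL = -1·sL + -1/2·sR = -42
mR = 0·sL + 1·sR = 60

12 60 -42 60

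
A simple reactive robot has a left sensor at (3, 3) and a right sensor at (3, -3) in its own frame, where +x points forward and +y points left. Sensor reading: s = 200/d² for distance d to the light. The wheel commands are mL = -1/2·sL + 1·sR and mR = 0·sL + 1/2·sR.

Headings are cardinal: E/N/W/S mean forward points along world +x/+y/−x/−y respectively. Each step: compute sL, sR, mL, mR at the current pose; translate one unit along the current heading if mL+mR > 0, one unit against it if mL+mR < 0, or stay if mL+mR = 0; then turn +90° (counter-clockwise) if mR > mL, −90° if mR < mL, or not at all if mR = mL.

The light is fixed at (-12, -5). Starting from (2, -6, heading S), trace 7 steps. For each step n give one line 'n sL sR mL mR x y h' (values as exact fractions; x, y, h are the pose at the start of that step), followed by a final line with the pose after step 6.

0 40/61 200/137 9460/8357 100/137 2 -6 S
1 100/73 100/61 4250/4453 50/61 2 -7 W
2 200/101 200/257 -5500/25957 100/257 1 -7 N
3 50/29 25/13 400/377 25/26 1 -6 W
4 40/17 200/229 -1180/3893 100/229 0 -6 N
5 20/9 20/9 10/9 10/9 0 -5 W
6 200/73 200/73 100/73 100/73 -1 -5 W
final -2 -5 W

n=0: pose=(2,-6,S); sL=40/61, sR=200/137; mL=9460/8357, mR=100/137; mL+mR=15560/8357 → advance +1; mR−mL=-3360/8357 → turn -1·90°
n=1: pose=(2,-7,W); sL=100/73, sR=100/61; mL=4250/4453, mR=50/61; mL+mR=7900/4453 → advance +1; mR−mL=-600/4453 → turn -1·90°
n=2: pose=(1,-7,N); sL=200/101, sR=200/257; mL=-5500/25957, mR=100/257; mL+mR=4600/25957 → advance +1; mR−mL=15600/25957 → turn +1·90°
n=3: pose=(1,-6,W); sL=50/29, sR=25/13; mL=400/377, mR=25/26; mL+mR=1525/754 → advance +1; mR−mL=-75/754 → turn -1·90°
n=4: pose=(0,-6,N); sL=40/17, sR=200/229; mL=-1180/3893, mR=100/229; mL+mR=520/3893 → advance +1; mR−mL=2880/3893 → turn +1·90°
n=5: pose=(0,-5,W); sL=20/9, sR=20/9; mL=10/9, mR=10/9; mL+mR=20/9 → advance +1; mR−mL=0 → turn +0·90°
n=6: pose=(-1,-5,W); sL=200/73, sR=200/73; mL=100/73, mR=100/73; mL+mR=200/73 → advance +1; mR−mL=0 → turn +0·90°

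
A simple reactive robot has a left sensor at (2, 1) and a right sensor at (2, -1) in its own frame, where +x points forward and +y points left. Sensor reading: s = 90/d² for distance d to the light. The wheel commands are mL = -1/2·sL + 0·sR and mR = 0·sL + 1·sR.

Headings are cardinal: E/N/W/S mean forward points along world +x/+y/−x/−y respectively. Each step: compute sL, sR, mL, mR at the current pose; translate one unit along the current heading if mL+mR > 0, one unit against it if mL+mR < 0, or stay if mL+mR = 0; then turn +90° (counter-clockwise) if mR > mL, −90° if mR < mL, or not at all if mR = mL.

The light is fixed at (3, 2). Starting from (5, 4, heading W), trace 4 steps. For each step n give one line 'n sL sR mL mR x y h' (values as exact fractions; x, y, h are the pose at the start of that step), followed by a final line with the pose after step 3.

0 90 10 -45 10 5 4 W
1 45/8 45/2 -45/16 45/2 6 4 S
2 90/29 18/5 -45/29 18/5 6 3 E
3 5 45/17 -5/2 45/17 7 3 N
final 7 4 W

n=0: pose=(5,4,W); sL=90, sR=10; mL=-45, mR=10; mL+mR=-35 → advance -1; mR−mL=55 → turn +1·90°
n=1: pose=(6,4,S); sL=45/8, sR=45/2; mL=-45/16, mR=45/2; mL+mR=315/16 → advance +1; mR−mL=405/16 → turn +1·90°
n=2: pose=(6,3,E); sL=90/29, sR=18/5; mL=-45/29, mR=18/5; mL+mR=297/145 → advance +1; mR−mL=747/145 → turn +1·90°
n=3: pose=(7,3,N); sL=5, sR=45/17; mL=-5/2, mR=45/17; mL+mR=5/34 → advance +1; mR−mL=175/34 → turn +1·90°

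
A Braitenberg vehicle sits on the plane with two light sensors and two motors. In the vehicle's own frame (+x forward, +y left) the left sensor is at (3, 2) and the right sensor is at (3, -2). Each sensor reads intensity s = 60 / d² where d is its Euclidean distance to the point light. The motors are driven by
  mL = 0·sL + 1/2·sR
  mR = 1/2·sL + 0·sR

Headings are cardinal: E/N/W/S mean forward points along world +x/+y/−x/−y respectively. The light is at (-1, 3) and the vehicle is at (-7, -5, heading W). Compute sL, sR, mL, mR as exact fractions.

left sensor world pos  = (-10, -7); dL² = 181
right sensor world pos = (-10, -3); dR² = 117
sL = 60/181 = 60/181
sR = 60/117 = 20/39
mL = 0·sL + 1/2·sR = 10/39
mR = 1/2·sL + 0·sR = 30/181

60/181 20/39 10/39 30/181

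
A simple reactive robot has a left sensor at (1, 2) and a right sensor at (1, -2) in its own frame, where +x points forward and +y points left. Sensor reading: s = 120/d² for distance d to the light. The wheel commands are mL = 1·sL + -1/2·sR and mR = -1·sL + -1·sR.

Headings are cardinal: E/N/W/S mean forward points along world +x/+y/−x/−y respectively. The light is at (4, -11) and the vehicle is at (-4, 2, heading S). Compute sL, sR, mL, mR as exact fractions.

left sensor world pos  = (-2, 1); dL² = 180
right sensor world pos = (-6, 1); dR² = 244
sL = 120/180 = 2/3
sR = 120/244 = 30/61
mL = 1·sL + -1/2·sR = 77/183
mR = -1·sL + -1·sR = -212/183

2/3 30/61 77/183 -212/183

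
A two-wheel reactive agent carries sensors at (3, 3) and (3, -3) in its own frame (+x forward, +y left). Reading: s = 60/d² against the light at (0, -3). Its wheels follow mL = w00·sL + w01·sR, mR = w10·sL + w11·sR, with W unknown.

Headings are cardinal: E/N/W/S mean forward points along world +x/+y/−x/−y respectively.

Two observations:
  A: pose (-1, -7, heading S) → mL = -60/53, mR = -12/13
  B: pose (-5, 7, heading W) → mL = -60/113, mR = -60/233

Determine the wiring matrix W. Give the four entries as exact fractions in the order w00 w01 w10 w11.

-1 0 0 -1

obs A: pose=(-1,-7,S) → sL=60/53, sR=12/13, mL=-60/53, mR=-12/13
obs B: pose=(-5,7,W) → sL=60/113, sR=60/233, mL=-60/113, mR=-60/233
sensor matrix S = [[60/53, 12/13], [60/113, 60/233]]; det S = -3602880/18140681
solve [mL_A; mL_B] = S·[w00; w01] and [mR_A; mR_B] = S·[w10; w11]:
  w00 = -1, w01 = 0, w10 = 0, w11 = -1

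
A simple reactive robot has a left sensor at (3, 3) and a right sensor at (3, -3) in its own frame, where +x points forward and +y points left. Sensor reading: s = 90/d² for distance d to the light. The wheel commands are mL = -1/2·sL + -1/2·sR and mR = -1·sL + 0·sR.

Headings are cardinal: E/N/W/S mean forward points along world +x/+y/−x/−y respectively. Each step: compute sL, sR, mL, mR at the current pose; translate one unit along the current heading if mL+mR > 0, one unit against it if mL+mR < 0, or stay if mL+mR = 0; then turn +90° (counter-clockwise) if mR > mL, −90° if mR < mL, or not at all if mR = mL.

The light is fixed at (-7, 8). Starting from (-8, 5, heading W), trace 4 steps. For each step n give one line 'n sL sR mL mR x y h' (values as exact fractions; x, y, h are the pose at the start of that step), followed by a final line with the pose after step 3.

0 45/26 45/8 -765/208 -45/26 -8 5 W
1 2 2 -2 -2 -7 5 S
2 45/17 45/17 -45/17 -45/17 -7 6 S
3 18/5 18/5 -18/5 -18/5 -7 7 S
final -7 8 S

n=0: pose=(-8,5,W); sL=45/26, sR=45/8; mL=-765/208, mR=-45/26; mL+mR=-1125/208 → advance -1; mR−mL=405/208 → turn +1·90°
n=1: pose=(-7,5,S); sL=2, sR=2; mL=-2, mR=-2; mL+mR=-4 → advance -1; mR−mL=0 → turn +0·90°
n=2: pose=(-7,6,S); sL=45/17, sR=45/17; mL=-45/17, mR=-45/17; mL+mR=-90/17 → advance -1; mR−mL=0 → turn +0·90°
n=3: pose=(-7,7,S); sL=18/5, sR=18/5; mL=-18/5, mR=-18/5; mL+mR=-36/5 → advance -1; mR−mL=0 → turn +0·90°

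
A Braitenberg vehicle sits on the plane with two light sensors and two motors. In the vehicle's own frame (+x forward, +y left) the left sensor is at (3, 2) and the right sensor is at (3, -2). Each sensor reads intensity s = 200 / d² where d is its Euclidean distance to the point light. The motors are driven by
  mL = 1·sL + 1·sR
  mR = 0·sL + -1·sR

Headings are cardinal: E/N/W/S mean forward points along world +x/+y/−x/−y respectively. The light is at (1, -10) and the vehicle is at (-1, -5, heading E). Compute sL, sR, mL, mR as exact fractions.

left sensor world pos  = (2, -3); dL² = 50
right sensor world pos = (2, -7); dR² = 10
sL = 200/50 = 4
sR = 200/10 = 20
mL = 1·sL + 1·sR = 24
mR = 0·sL + -1·sR = -20

4 20 24 -20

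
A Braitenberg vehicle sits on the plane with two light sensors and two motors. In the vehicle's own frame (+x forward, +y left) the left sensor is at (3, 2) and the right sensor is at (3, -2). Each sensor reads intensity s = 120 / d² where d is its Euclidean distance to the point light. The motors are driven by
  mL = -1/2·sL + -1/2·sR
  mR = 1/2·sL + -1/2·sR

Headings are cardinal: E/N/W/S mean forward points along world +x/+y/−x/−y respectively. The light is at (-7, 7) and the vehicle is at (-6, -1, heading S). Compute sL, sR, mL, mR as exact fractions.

12/13 60/61 -756/793 -24/793

left sensor world pos  = (-4, -4); dL² = 130
right sensor world pos = (-8, -4); dR² = 122
sL = 120/130 = 12/13
sR = 120/122 = 60/61
mL = -1/2·sL + -1/2·sR = -756/793
mR = 1/2·sL + -1/2·sR = -24/793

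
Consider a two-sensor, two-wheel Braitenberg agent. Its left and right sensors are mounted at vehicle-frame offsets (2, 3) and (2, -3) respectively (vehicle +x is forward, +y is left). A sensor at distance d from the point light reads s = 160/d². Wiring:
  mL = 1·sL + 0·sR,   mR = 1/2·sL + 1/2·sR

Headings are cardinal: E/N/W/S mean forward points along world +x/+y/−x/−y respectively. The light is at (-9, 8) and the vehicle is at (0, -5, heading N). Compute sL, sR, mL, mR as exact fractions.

left sensor world pos  = (-3, -3); dL² = 157
right sensor world pos = (3, -3); dR² = 265
sL = 160/157 = 160/157
sR = 160/265 = 32/53
mL = 1·sL + 0·sR = 160/157
mR = 1/2·sL + 1/2·sR = 6752/8321

160/157 32/53 160/157 6752/8321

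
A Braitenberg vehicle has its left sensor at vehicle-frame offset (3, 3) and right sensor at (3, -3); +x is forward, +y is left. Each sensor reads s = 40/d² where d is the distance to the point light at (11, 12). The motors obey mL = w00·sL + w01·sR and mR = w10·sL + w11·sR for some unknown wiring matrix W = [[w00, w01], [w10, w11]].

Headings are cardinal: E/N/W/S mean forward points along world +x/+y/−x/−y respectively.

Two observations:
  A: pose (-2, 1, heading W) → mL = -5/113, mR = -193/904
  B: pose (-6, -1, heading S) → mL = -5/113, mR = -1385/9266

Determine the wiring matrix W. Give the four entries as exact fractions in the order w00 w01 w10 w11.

obs A: pose=(-2,1,W) → sL=10/113, sR=1/8, mL=-5/113, mR=-193/904
obs B: pose=(-6,-1,S) → sL=10/113, sR=5/82, mL=-5/113, mR=-1385/9266
sensor matrix S = [[10/113, 1/8], [10/113, 5/82]]; det S = -105/18532
solve [mL_A; mL_B] = S·[w00; w01] and [mR_A; mR_B] = S·[w10; w11]:
  w00 = -1/2, w01 = 0, w10 = -1, w11 = -1

-1/2 0 -1 -1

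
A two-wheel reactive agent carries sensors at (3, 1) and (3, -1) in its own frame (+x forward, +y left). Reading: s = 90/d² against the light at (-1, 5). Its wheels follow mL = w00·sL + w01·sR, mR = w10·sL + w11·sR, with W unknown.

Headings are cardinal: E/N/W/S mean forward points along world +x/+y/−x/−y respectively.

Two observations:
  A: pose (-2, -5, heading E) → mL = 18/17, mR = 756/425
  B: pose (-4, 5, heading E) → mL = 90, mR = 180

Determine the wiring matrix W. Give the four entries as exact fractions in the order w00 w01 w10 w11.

1 0 1 1

obs A: pose=(-2,-5,E) → sL=18/17, sR=18/25, mL=18/17, mR=756/425
obs B: pose=(-4,5,E) → sL=90, sR=90, mL=90, mR=180
sensor matrix S = [[18/17, 18/25], [90, 90]]; det S = 2592/85
solve [mL_A; mL_B] = S·[w00; w01] and [mR_A; mR_B] = S·[w10; w11]:
  w00 = 1, w01 = 0, w10 = 1, w11 = 1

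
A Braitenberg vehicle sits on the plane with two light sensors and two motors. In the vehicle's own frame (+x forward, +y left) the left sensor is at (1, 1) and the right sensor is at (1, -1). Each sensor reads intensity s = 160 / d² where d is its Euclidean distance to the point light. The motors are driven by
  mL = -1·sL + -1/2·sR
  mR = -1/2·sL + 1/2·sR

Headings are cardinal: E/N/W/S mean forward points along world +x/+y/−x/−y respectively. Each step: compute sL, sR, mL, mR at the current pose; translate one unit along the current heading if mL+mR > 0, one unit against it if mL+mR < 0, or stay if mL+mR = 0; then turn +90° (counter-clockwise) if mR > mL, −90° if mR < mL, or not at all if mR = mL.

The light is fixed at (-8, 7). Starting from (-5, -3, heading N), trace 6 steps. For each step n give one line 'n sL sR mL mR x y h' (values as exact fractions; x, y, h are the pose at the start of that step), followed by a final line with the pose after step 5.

n=0: pose=(-5,-3,N); sL=32/17, sR=160/97; mL=-4464/1649, mR=-192/1649; mL+mR=-48/17 → advance -1; mR−mL=4272/1649 → turn +1·90°
n=1: pose=(-5,-4,W); sL=40/37, sR=20/13; mL=-890/481, mR=110/481; mL+mR=-60/37 → advance -1; mR−mL=1000/481 → turn +1·90°
n=2: pose=(-4,-4,S); sL=160/169, sR=160/153; mL=-38000/25857, mR=1280/25857; mL+mR=-240/169 → advance -1; mR−mL=39280/25857 → turn +1·90°
n=3: pose=(-4,-3,E); sL=80/53, sR=80/73; mL=-7960/3869, mR=-800/3869; mL+mR=-120/53 → advance -1; mR−mL=7160/3869 → turn +1·90°
n=4: pose=(-5,-3,N); sL=32/17, sR=160/97; mL=-4464/1649, mR=-192/1649; mL+mR=-48/17 → advance -1; mR−mL=4272/1649 → turn +1·90°
n=5: pose=(-5,-4,W); sL=40/37, sR=20/13; mL=-890/481, mR=110/481; mL+mR=-60/37 → advance -1; mR−mL=1000/481 → turn +1·90°

0 32/17 160/97 -4464/1649 -192/1649 -5 -3 N
1 40/37 20/13 -890/481 110/481 -5 -4 W
2 160/169 160/153 -38000/25857 1280/25857 -4 -4 S
3 80/53 80/73 -7960/3869 -800/3869 -4 -3 E
4 32/17 160/97 -4464/1649 -192/1649 -5 -3 N
5 40/37 20/13 -890/481 110/481 -5 -4 W
final -4 -4 S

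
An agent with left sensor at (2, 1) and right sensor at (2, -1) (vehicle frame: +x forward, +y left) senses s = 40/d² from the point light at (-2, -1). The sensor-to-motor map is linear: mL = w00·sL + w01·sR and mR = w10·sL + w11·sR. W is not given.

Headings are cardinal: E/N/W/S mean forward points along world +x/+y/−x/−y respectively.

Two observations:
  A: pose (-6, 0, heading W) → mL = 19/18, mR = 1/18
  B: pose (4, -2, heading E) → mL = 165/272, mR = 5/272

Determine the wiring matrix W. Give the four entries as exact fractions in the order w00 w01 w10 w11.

obs A: pose=(-6,0,W) → sL=10/9, sR=1, mL=19/18, mR=1/18
obs B: pose=(4,-2,E) → sL=5/8, sR=10/17, mL=165/272, mR=5/272
sensor matrix S = [[10/9, 1], [5/8, 10/17]]; det S = 35/1224
solve [mL_A; mL_B] = S·[w00; w01] and [mR_A; mR_B] = S·[w10; w11]:
  w00 = 1/2, w01 = 1/2, w10 = 1/2, w11 = -1/2

1/2 1/2 1/2 -1/2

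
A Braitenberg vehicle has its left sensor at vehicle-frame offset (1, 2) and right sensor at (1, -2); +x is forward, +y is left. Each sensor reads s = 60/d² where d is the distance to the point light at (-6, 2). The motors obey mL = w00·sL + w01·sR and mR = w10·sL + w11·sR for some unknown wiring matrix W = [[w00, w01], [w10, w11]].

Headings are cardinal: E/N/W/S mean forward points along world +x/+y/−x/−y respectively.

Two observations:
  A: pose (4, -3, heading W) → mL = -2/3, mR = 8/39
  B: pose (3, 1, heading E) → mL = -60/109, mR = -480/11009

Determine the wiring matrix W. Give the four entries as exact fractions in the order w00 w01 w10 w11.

0 -1 -1 1

obs A: pose=(4,-3,W) → sL=6/13, sR=2/3, mL=-2/3, mR=8/39
obs B: pose=(3,1,E) → sL=60/101, sR=60/109, mL=-60/109, mR=-480/11009
sensor matrix S = [[6/13, 2/3], [60/101, 60/109]]; det S = -20320/143117
solve [mL_A; mL_B] = S·[w00; w01] and [mR_A; mR_B] = S·[w10; w11]:
  w00 = 0, w01 = -1, w10 = -1, w11 = 1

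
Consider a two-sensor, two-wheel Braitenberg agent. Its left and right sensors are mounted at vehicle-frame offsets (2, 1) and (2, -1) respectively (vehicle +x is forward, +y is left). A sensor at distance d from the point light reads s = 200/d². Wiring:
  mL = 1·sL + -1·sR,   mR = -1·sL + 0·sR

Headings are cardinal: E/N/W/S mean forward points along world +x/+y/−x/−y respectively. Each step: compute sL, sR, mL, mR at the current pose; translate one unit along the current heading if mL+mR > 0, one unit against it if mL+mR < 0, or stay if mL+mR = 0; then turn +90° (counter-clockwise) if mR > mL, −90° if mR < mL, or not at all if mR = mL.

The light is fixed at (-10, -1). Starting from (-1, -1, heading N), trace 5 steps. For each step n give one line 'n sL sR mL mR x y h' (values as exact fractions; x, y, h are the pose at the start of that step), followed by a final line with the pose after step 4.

0 50/17 25/13 225/221 -50/17 -1 -1 N
1 200/121 8/5 32/605 -200/121 -1 -2 E
2 20/9 100/29 -320/261 -20/9 -2 -2 S
3 200/37 200/37 0 -200/37 -2 -1 W
4 50/17 25/13 225/221 -50/17 -1 -1 N
final -1 -2 E

n=0: pose=(-1,-1,N); sL=50/17, sR=25/13; mL=225/221, mR=-50/17; mL+mR=-25/13 → advance -1; mR−mL=-875/221 → turn -1·90°
n=1: pose=(-1,-2,E); sL=200/121, sR=8/5; mL=32/605, mR=-200/121; mL+mR=-8/5 → advance -1; mR−mL=-1032/605 → turn -1·90°
n=2: pose=(-2,-2,S); sL=20/9, sR=100/29; mL=-320/261, mR=-20/9; mL+mR=-100/29 → advance -1; mR−mL=-260/261 → turn -1·90°
n=3: pose=(-2,-1,W); sL=200/37, sR=200/37; mL=0, mR=-200/37; mL+mR=-200/37 → advance -1; mR−mL=-200/37 → turn -1·90°
n=4: pose=(-1,-1,N); sL=50/17, sR=25/13; mL=225/221, mR=-50/17; mL+mR=-25/13 → advance -1; mR−mL=-875/221 → turn -1·90°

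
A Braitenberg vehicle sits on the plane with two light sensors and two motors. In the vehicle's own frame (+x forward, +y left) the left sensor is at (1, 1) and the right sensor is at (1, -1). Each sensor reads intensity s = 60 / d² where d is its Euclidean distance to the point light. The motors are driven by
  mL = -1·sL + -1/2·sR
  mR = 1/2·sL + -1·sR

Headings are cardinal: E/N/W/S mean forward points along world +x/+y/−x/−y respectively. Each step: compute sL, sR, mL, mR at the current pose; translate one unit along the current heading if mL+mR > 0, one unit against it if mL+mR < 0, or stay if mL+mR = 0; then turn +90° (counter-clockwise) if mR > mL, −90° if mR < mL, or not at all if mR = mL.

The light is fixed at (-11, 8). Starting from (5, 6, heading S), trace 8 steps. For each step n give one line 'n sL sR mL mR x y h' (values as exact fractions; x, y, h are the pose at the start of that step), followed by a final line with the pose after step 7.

n=0: pose=(5,6,S); sL=30/149, sR=10/39; mL=-1915/5811, mR=-905/5811; mL+mR=-940/1937 → advance -1; mR−mL=1010/5811 → turn +1·90°
n=1: pose=(5,7,E); sL=60/289, sR=60/293; mL=-26250/84677, mR=-8550/84677; mL+mR=-34800/84677 → advance -1; mR−mL=17700/84677 → turn +1·90°
n=2: pose=(4,7,N); sL=15/49, sR=15/64; mL=-2655/6272, mR=-255/3136; mL+mR=-3165/6272 → advance -1; mR−mL=2145/6272 → turn +1·90°
n=3: pose=(4,6,W); sL=12/41, sR=60/197; mL=-3594/8077, mR=-1278/8077; mL+mR=-4872/8077 → advance -1; mR−mL=2316/8077 → turn +1·90°
n=4: pose=(5,6,S); sL=30/149, sR=10/39; mL=-1915/5811, mR=-905/5811; mL+mR=-940/1937 → advance -1; mR−mL=1010/5811 → turn +1·90°
n=5: pose=(5,7,E); sL=60/289, sR=60/293; mL=-26250/84677, mR=-8550/84677; mL+mR=-34800/84677 → advance -1; mR−mL=17700/84677 → turn +1·90°
n=6: pose=(4,7,N); sL=15/49, sR=15/64; mL=-2655/6272, mR=-255/3136; mL+mR=-3165/6272 → advance -1; mR−mL=2145/6272 → turn +1·90°
n=7: pose=(4,6,W); sL=12/41, sR=60/197; mL=-3594/8077, mR=-1278/8077; mL+mR=-4872/8077 → advance -1; mR−mL=2316/8077 → turn +1·90°

0 30/149 10/39 -1915/5811 -905/5811 5 6 S
1 60/289 60/293 -26250/84677 -8550/84677 5 7 E
2 15/49 15/64 -2655/6272 -255/3136 4 7 N
3 12/41 60/197 -3594/8077 -1278/8077 4 6 W
4 30/149 10/39 -1915/5811 -905/5811 5 6 S
5 60/289 60/293 -26250/84677 -8550/84677 5 7 E
6 15/49 15/64 -2655/6272 -255/3136 4 7 N
7 12/41 60/197 -3594/8077 -1278/8077 4 6 W
final 5 6 S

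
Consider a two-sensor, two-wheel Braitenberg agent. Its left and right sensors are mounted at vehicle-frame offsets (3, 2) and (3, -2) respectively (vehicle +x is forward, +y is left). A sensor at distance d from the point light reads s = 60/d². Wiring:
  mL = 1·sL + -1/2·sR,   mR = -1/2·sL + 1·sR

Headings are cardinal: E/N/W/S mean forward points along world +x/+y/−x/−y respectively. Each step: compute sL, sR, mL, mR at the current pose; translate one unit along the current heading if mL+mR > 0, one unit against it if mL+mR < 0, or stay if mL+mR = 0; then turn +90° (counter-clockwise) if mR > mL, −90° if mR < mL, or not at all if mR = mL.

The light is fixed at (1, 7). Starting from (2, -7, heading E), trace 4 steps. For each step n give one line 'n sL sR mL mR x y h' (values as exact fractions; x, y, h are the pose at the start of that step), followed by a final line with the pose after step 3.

0 3/8 15/68 9/34 9/272 2 -7 E
1 12/61 60/289 1638/17629 1926/17629 3 -7 S
2 30/97 30/157 3255/15229 555/15229 3 -8 E
3 60/349 12/65 1806/22685 2238/22685 4 -8 S
final 4 -9 E

n=0: pose=(2,-7,E); sL=3/8, sR=15/68; mL=9/34, mR=9/272; mL+mR=81/272 → advance +1; mR−mL=-63/272 → turn -1·90°
n=1: pose=(3,-7,S); sL=12/61, sR=60/289; mL=1638/17629, mR=1926/17629; mL+mR=3564/17629 → advance +1; mR−mL=288/17629 → turn +1·90°
n=2: pose=(3,-8,E); sL=30/97, sR=30/157; mL=3255/15229, mR=555/15229; mL+mR=3810/15229 → advance +1; mR−mL=-2700/15229 → turn -1·90°
n=3: pose=(4,-8,S); sL=60/349, sR=12/65; mL=1806/22685, mR=2238/22685; mL+mR=4044/22685 → advance +1; mR−mL=432/22685 → turn +1·90°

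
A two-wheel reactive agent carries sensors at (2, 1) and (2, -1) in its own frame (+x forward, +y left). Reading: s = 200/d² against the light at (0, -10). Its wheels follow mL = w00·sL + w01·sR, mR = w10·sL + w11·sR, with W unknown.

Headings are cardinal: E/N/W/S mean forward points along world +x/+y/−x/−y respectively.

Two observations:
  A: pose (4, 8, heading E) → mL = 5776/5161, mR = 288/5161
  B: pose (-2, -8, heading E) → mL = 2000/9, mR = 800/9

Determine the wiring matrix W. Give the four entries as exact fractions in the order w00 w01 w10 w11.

1 1 -1/2 1/2

obs A: pose=(4,8,E) → sL=200/397, sR=8/13, mL=5776/5161, mR=288/5161
obs B: pose=(-2,-8,E) → sL=200/9, sR=200, mL=2000/9, mR=800/9
sensor matrix S = [[200/397, 8/13], [200/9, 200]]; det S = 4044800/46449
solve [mL_A; mL_B] = S·[w00; w01] and [mR_A; mR_B] = S·[w10; w11]:
  w00 = 1, w01 = 1, w10 = -1/2, w11 = 1/2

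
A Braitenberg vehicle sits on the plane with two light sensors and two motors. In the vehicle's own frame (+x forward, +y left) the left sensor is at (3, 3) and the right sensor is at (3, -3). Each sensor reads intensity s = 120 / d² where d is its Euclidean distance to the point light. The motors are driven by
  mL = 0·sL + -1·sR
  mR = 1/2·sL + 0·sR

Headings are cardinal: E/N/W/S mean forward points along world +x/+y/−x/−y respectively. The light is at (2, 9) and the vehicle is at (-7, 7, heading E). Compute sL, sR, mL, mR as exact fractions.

left sensor world pos  = (-4, 10); dL² = 37
right sensor world pos = (-4, 4); dR² = 61
sL = 120/37 = 120/37
sR = 120/61 = 120/61
mL = 0·sL + -1·sR = -120/61
mR = 1/2·sL + 0·sR = 60/37

120/37 120/61 -120/61 60/37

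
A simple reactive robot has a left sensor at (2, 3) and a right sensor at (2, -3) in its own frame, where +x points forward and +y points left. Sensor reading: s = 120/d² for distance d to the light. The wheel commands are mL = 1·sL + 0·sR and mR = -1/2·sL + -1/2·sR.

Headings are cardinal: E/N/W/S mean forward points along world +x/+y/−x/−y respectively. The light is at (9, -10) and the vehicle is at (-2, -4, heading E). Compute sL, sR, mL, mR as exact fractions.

left sensor world pos  = (0, -1); dL² = 162
right sensor world pos = (0, -7); dR² = 90
sL = 120/162 = 20/27
sR = 120/90 = 4/3
mL = 1·sL + 0·sR = 20/27
mR = -1/2·sL + -1/2·sR = -28/27

20/27 4/3 20/27 -28/27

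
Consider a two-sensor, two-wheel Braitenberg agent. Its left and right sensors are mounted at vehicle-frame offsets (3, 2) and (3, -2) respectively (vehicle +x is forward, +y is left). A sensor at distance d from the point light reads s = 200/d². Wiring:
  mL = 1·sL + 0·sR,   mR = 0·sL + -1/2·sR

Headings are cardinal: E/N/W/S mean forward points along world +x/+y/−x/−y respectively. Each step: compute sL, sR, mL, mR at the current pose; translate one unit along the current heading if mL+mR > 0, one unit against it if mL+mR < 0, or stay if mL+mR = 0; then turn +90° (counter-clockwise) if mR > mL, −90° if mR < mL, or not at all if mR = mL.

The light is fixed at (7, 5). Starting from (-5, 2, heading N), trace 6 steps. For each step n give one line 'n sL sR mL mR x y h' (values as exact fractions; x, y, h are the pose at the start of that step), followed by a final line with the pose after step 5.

0 50/49 2 50/49 -1 -5 2 N
1 200/81 200/97 200/81 -100/97 -5 3 E
2 100/53 100/97 100/53 -50/97 -4 3 S
3 200/221 200/197 200/221 -100/197 -4 2 W
4 50/49 2 50/49 -1 -5 2 N
5 200/81 200/97 200/81 -100/97 -5 3 E
final -4 3 S

n=0: pose=(-5,2,N); sL=50/49, sR=2; mL=50/49, mR=-1; mL+mR=1/49 → advance +1; mR−mL=-99/49 → turn -1·90°
n=1: pose=(-5,3,E); sL=200/81, sR=200/97; mL=200/81, mR=-100/97; mL+mR=11300/7857 → advance +1; mR−mL=-27500/7857 → turn -1·90°
n=2: pose=(-4,3,S); sL=100/53, sR=100/97; mL=100/53, mR=-50/97; mL+mR=7050/5141 → advance +1; mR−mL=-12350/5141 → turn -1·90°
n=3: pose=(-4,2,W); sL=200/221, sR=200/197; mL=200/221, mR=-100/197; mL+mR=17300/43537 → advance +1; mR−mL=-61500/43537 → turn -1·90°
n=4: pose=(-5,2,N); sL=50/49, sR=2; mL=50/49, mR=-1; mL+mR=1/49 → advance +1; mR−mL=-99/49 → turn -1·90°
n=5: pose=(-5,3,E); sL=200/81, sR=200/97; mL=200/81, mR=-100/97; mL+mR=11300/7857 → advance +1; mR−mL=-27500/7857 → turn -1·90°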